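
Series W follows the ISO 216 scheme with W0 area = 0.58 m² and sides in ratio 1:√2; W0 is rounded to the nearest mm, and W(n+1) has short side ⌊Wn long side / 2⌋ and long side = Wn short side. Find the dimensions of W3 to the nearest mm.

226 × 320 mm

Let W0's short side be w mm. w · w√2 = 0.58 m² = 580,000 mm², so w ≈ 640.4 mm and w√2 ≈ 905.7 mm → W0 = 640 × 906 mm.
W1: ⌊906/2⌋ × 640 = 453 × 640 mm
W2: ⌊640/2⌋ × 453 = 320 × 453 mm
W3: ⌊453/2⌋ × 320 = 226 × 320 mm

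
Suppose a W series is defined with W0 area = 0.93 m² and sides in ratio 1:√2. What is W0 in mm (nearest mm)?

811 × 1147 mm

Let the short side be w mm. Then w · w√2 = 0.93 m² = 930,000 mm².
w² = 930,000/√2, so w ≈ 810.9 mm; long side = w√2 ≈ 1146.8 mm.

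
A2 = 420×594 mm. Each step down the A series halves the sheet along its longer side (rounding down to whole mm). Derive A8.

52 × 74 mm

A3: ⌊594/2⌋ × 420 = 297 × 420 mm
A4: ⌊420/2⌋ × 297 = 210 × 297 mm
A5: ⌊297/2⌋ × 210 = 148 × 210 mm
A6: ⌊210/2⌋ × 148 = 105 × 148 mm
A7: ⌊148/2⌋ × 105 = 74 × 105 mm
A8: ⌊105/2⌋ × 74 = 52 × 74 mm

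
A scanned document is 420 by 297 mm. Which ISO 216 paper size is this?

A3 (297 × 420 mm)

Aspect ratio 420/297 ≈ 1.414 — close to the ISO √2 ≈ 1.414.
In the A-series (A0 area = 1 m²): A3 = 297 × 420 mm.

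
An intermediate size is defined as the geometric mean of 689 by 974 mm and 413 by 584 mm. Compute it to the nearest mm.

Short side: √(689 · 413) = √284557 ≈ 533.4 → 533 mm
Long side: √(974 · 584) = √568816 ≈ 754.2 → 754 mm

533 × 754 mm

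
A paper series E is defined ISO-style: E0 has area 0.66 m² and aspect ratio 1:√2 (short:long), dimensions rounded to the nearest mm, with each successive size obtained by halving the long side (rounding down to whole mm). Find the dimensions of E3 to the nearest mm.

241 × 341 mm

Let E0's short side be w mm. w · w√2 = 0.66 m² = 660,000 mm², so w ≈ 683.1 mm and w√2 ≈ 966.1 mm → E0 = 683 × 966 mm.
E1: ⌊966/2⌋ × 683 = 483 × 683 mm
E2: ⌊683/2⌋ × 483 = 341 × 483 mm
E3: ⌊483/2⌋ × 341 = 241 × 341 mm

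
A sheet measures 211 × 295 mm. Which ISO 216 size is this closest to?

Aspect ratio 295/211 ≈ 1.398 (ISO target is √2 ≈ 1.414).
In the A-series (A0 area = 1 m²): A4 = 210 × 297 mm.
Off by 3 mm total — nearest standard size.

A4 (210 × 297 mm)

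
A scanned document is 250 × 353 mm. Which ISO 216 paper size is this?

B4 (250 × 353 mm)

Aspect ratio 353/250 ≈ 1.412 — close to the ISO √2 ≈ 1.414.
In the B-series (B0 = 1000 × 1414 mm): B4 = 250 × 353 mm.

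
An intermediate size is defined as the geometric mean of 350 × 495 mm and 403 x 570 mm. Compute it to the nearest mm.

Short side: √(350 · 403) = √141050 ≈ 375.6 → 376 mm
Long side: √(495 · 570) = √282150 ≈ 531.2 → 531 mm

376 × 531 mm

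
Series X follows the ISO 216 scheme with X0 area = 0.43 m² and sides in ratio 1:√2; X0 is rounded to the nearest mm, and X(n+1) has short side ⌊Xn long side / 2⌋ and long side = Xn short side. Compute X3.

195 × 275 mm

Let X0's short side be w mm. w · w√2 = 0.43 m² = 430,000 mm², so w ≈ 551.4 mm and w√2 ≈ 779.8 mm → X0 = 551 × 780 mm.
X1: ⌊780/2⌋ × 551 = 390 × 551 mm
X2: ⌊551/2⌋ × 390 = 275 × 390 mm
X3: ⌊390/2⌋ × 275 = 195 × 275 mm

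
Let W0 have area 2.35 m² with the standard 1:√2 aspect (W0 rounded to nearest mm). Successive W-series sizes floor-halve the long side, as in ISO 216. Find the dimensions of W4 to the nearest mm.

322 × 455 mm

Let W0's short side be w mm. w · w√2 = 2.35 m² = 2,350,000 mm², so w ≈ 1289.1 mm and w√2 ≈ 1823.0 mm → W0 = 1289 × 1823 mm.
W1: ⌊1823/2⌋ × 1289 = 911 × 1289 mm
W2: ⌊1289/2⌋ × 911 = 644 × 911 mm
W3: ⌊911/2⌋ × 644 = 455 × 644 mm
W4: ⌊644/2⌋ × 455 = 322 × 455 mm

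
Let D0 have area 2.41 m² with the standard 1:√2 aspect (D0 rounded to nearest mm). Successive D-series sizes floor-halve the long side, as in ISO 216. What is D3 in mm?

461 × 652 mm

Let D0's short side be w mm. w · w√2 = 2.41 m² = 2,410,000 mm², so w ≈ 1305.4 mm and w√2 ≈ 1846.1 mm → D0 = 1305 × 1846 mm.
D1: ⌊1846/2⌋ × 1305 = 923 × 1305 mm
D2: ⌊1305/2⌋ × 923 = 652 × 923 mm
D3: ⌊923/2⌋ × 652 = 461 × 652 mm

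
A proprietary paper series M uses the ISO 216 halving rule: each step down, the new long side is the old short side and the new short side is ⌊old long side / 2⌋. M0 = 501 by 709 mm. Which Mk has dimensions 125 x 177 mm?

M0: 501 × 709 mm
M1: 354 × 501 mm
M2: 250 × 354 mm
M3: 177 × 250 mm
M4: 125 × 177 mm
M5: 88 × 125 mm
→ matches M4.

M4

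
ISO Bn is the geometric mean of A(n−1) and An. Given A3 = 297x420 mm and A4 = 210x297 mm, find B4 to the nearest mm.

250 × 353 mm

Short side: √(297 · 210) = √62370 ≈ 249.7 → 250 mm
Long side: √(420 · 297) = √124740 ≈ 353.2 → 353 mm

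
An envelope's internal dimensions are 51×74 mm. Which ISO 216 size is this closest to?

Aspect ratio 74/51 ≈ 1.451 (ISO target is √2 ≈ 1.414).
In the A-series (A0 area = 1 m²): A8 = 52 × 74 mm.
Off by 1 mm total — nearest standard size.

A8 (52 × 74 mm)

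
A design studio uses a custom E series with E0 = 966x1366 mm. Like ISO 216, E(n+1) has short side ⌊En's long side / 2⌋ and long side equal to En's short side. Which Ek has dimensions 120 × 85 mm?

E0: 966 × 1366 mm
E1: 683 × 966 mm
E2: 483 × 683 mm
E3: 341 × 483 mm
E4: 241 × 341 mm
E5: 170 × 241 mm
E6: 120 × 170 mm
E7: 85 × 120 mm
E8: 60 × 85 mm
→ matches E7.

E7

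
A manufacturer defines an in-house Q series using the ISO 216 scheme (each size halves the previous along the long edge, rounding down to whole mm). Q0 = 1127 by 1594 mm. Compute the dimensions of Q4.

281 × 398 mm

Q1: ⌊1594/2⌋ × 1127 = 797 × 1127 mm
Q2: ⌊1127/2⌋ × 797 = 563 × 797 mm
Q3: ⌊797/2⌋ × 563 = 398 × 563 mm
Q4: ⌊563/2⌋ × 398 = 281 × 398 mm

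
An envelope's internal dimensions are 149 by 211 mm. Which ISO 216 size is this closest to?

A5 (148 × 210 mm)

Aspect ratio 211/149 ≈ 1.416 — close to the ISO √2 ≈ 1.414.
In the A-series (A0 area = 1 m²): A5 = 148 × 210 mm.
Off by 2 mm total — nearest standard size.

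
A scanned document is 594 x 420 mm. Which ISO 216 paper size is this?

A2 (420 × 594 mm)

Aspect ratio 594/420 ≈ 1.414 — close to the ISO √2 ≈ 1.414.
In the A-series (A0 area = 1 m²): A2 = 420 × 594 mm.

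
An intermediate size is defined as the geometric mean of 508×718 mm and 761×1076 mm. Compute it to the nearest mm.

Short side: √(508 · 761) = √386588 ≈ 621.8 → 622 mm
Long side: √(718 · 1076) = √772568 ≈ 879.0 → 879 mm

622 × 879 mm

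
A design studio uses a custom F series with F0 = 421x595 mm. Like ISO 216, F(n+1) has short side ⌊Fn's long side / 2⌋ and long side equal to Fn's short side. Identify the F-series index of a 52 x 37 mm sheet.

F0: 421 × 595 mm
F1: 297 × 421 mm
F2: 210 × 297 mm
F3: 148 × 210 mm
F4: 105 × 148 mm
F5: 74 × 105 mm
F6: 52 × 74 mm
F7: 37 × 52 mm
F8: 26 × 37 mm
→ matches F7.

F7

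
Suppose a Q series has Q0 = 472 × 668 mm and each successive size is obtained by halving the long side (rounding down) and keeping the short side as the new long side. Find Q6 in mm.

59 × 83 mm

Q1: ⌊668/2⌋ × 472 = 334 × 472 mm
Q2: ⌊472/2⌋ × 334 = 236 × 334 mm
Q3: ⌊334/2⌋ × 236 = 167 × 236 mm
Q4: ⌊236/2⌋ × 167 = 118 × 167 mm
Q5: ⌊167/2⌋ × 118 = 83 × 118 mm
Q6: ⌊118/2⌋ × 83 = 59 × 83 mm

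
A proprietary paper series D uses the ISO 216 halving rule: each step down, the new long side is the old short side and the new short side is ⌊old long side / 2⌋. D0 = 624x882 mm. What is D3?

D1: ⌊882/2⌋ × 624 = 441 × 624 mm
D2: ⌊624/2⌋ × 441 = 312 × 441 mm
D3: ⌊441/2⌋ × 312 = 220 × 312 mm

220 × 312 mm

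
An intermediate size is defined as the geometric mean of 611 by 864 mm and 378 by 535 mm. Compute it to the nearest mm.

Short side: √(611 · 378) = √230958 ≈ 480.6 → 481 mm
Long side: √(864 · 535) = √462240 ≈ 679.9 → 680 mm

481 × 680 mm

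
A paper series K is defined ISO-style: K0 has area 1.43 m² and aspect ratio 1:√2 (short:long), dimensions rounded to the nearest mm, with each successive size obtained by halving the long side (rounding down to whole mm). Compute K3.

355 × 503 mm

Let K0's short side be w mm. w · w√2 = 1.43 m² = 1,430,000 mm², so w ≈ 1005.6 mm and w√2 ≈ 1422.1 mm → K0 = 1006 × 1422 mm.
K1: ⌊1422/2⌋ × 1006 = 711 × 1006 mm
K2: ⌊1006/2⌋ × 711 = 503 × 711 mm
K3: ⌊711/2⌋ × 503 = 355 × 503 mm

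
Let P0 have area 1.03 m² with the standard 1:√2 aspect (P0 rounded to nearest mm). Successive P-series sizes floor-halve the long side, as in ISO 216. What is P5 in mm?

150 × 213 mm

Let P0's short side be w mm. w · w√2 = 1.03 m² = 1,030,000 mm², so w ≈ 853.4 mm and w√2 ≈ 1206.9 mm → P0 = 853 × 1207 mm.
P1: ⌊1207/2⌋ × 853 = 603 × 853 mm
P2: ⌊853/2⌋ × 603 = 426 × 603 mm
P3: ⌊603/2⌋ × 426 = 301 × 426 mm
P4: ⌊426/2⌋ × 301 = 213 × 301 mm
P5: ⌊301/2⌋ × 213 = 150 × 213 mm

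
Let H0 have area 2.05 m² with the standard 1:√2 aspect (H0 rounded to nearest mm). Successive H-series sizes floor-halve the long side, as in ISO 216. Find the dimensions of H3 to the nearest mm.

425 × 602 mm

Let H0's short side be w mm. w · w√2 = 2.05 m² = 2,050,000 mm², so w ≈ 1204.0 mm and w√2 ≈ 1702.7 mm → H0 = 1204 × 1703 mm.
H1: ⌊1703/2⌋ × 1204 = 851 × 1204 mm
H2: ⌊1204/2⌋ × 851 = 602 × 851 mm
H3: ⌊851/2⌋ × 602 = 425 × 602 mm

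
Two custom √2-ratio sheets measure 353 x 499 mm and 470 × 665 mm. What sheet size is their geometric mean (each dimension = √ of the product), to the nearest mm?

Short side: √(353 · 470) = √165910 ≈ 407.3 → 407 mm
Long side: √(499 · 665) = √331835 ≈ 576.1 → 576 mm

407 × 576 mm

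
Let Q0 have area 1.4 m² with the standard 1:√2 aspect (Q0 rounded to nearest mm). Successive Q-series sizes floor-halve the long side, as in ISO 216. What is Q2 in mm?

497 × 703 mm

Let Q0's short side be w mm. w · w√2 = 1.4 m² = 1,400,000 mm², so w ≈ 995.0 mm and w√2 ≈ 1407.1 mm → Q0 = 995 × 1407 mm.
Q1: ⌊1407/2⌋ × 995 = 703 × 995 mm
Q2: ⌊995/2⌋ × 703 = 497 × 703 mm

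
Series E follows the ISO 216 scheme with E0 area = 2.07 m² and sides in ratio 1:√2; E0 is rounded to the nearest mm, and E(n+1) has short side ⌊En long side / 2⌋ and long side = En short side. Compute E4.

Let E0's short side be w mm. w · w√2 = 2.07 m² = 2,070,000 mm², so w ≈ 1209.8 mm and w√2 ≈ 1711.0 mm → E0 = 1210 × 1711 mm.
E1: ⌊1711/2⌋ × 1210 = 855 × 1210 mm
E2: ⌊1210/2⌋ × 855 = 605 × 855 mm
E3: ⌊855/2⌋ × 605 = 427 × 605 mm
E4: ⌊605/2⌋ × 427 = 302 × 427 mm

302 × 427 mm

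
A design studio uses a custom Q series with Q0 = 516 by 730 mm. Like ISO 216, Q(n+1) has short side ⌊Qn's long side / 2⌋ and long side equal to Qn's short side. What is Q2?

258 × 365 mm

Q1: ⌊730/2⌋ × 516 = 365 × 516 mm
Q2: ⌊516/2⌋ × 365 = 258 × 365 mm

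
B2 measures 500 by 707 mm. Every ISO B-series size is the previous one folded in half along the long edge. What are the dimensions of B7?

88 × 125 mm

B3: ⌊707/2⌋ × 500 = 353 × 500 mm
B4: ⌊500/2⌋ × 353 = 250 × 353 mm
B5: ⌊353/2⌋ × 250 = 176 × 250 mm
B6: ⌊250/2⌋ × 176 = 125 × 176 mm
B7: ⌊176/2⌋ × 125 = 88 × 125 mm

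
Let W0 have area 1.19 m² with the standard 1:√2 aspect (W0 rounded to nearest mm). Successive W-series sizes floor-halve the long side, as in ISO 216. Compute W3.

Let W0's short side be w mm. w · w√2 = 1.19 m² = 1,190,000 mm², so w ≈ 917.3 mm and w√2 ≈ 1297.3 mm → W0 = 917 × 1297 mm.
W1: ⌊1297/2⌋ × 917 = 648 × 917 mm
W2: ⌊917/2⌋ × 648 = 458 × 648 mm
W3: ⌊648/2⌋ × 458 = 324 × 458 mm

324 × 458 mm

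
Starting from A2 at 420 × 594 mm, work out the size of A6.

A3: ⌊594/2⌋ × 420 = 297 × 420 mm
A4: ⌊420/2⌋ × 297 = 210 × 297 mm
A5: ⌊297/2⌋ × 210 = 148 × 210 mm
A6: ⌊210/2⌋ × 148 = 105 × 148 mm

105 × 148 mm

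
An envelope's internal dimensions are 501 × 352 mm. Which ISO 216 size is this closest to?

B3 (353 × 500 mm)

Aspect ratio 501/352 ≈ 1.423 — close to the ISO √2 ≈ 1.414.
In the B-series (B0 = 1000 × 1414 mm): B3 = 353 × 500 mm.
Off by 2 mm total — nearest standard size.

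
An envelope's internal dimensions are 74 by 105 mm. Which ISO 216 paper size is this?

A7 (74 × 105 mm)

Aspect ratio 105/74 ≈ 1.419 — close to the ISO √2 ≈ 1.414.
In the A-series (A0 area = 1 m²): A7 = 74 × 105 mm.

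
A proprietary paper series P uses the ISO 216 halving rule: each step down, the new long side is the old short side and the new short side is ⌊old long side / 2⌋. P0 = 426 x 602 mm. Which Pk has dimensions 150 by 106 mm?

P0: 426 × 602 mm
P1: 301 × 426 mm
P2: 213 × 301 mm
P3: 150 × 213 mm
P4: 106 × 150 mm
P5: 75 × 106 mm
→ matches P4.

P4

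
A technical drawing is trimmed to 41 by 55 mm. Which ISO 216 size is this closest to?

C9 (40 × 57 mm)

Aspect ratio 55/41 ≈ 1.341 (ISO target is √2 ≈ 1.414).
In the C-series (envelope sizes, between A and B): C9 = 40 × 57 mm.
Off by 3 mm total — nearest standard size.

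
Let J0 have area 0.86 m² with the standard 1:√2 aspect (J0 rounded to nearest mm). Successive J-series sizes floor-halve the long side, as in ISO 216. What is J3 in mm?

Let J0's short side be w mm. w · w√2 = 0.86 m² = 860,000 mm², so w ≈ 779.8 mm and w√2 ≈ 1102.8 mm → J0 = 780 × 1103 mm.
J1: ⌊1103/2⌋ × 780 = 551 × 780 mm
J2: ⌊780/2⌋ × 551 = 390 × 551 mm
J3: ⌊551/2⌋ × 390 = 275 × 390 mm

275 × 390 mm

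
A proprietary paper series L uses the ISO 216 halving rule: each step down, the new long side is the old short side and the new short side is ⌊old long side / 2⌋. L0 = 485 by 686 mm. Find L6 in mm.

60 × 85 mm

L1: ⌊686/2⌋ × 485 = 343 × 485 mm
L2: ⌊485/2⌋ × 343 = 242 × 343 mm
L3: ⌊343/2⌋ × 242 = 171 × 242 mm
L4: ⌊242/2⌋ × 171 = 121 × 171 mm
L5: ⌊171/2⌋ × 121 = 85 × 121 mm
L6: ⌊121/2⌋ × 85 = 60 × 85 mm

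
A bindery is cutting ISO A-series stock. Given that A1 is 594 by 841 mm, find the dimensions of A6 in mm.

A2: ⌊841/2⌋ × 594 = 420 × 594 mm
A3: ⌊594/2⌋ × 420 = 297 × 420 mm
A4: ⌊420/2⌋ × 297 = 210 × 297 mm
A5: ⌊297/2⌋ × 210 = 148 × 210 mm
A6: ⌊210/2⌋ × 148 = 105 × 148 mm

105 × 148 mm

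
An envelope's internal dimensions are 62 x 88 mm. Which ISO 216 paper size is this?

Aspect ratio 88/62 ≈ 1.419 — close to the ISO √2 ≈ 1.414.
In the B-series (B0 = 1000 × 1414 mm): B8 = 62 × 88 mm.

B8 (62 × 88 mm)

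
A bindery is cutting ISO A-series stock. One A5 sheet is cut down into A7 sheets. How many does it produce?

4

A5 = 148 × 210 mm; A7 = 74 × 105 mm.
Each halving step doubles the count; 2 steps from A5 to A7.
2^2 = 4.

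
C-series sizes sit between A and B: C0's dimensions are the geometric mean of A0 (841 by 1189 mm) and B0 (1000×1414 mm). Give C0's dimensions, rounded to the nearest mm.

917 × 1297 mm

Short: √(841 · 1000) = √841000 ≈ 917.1 mm.
Long: √(1189 · 1414) = √1681246 ≈ 1296.6 mm.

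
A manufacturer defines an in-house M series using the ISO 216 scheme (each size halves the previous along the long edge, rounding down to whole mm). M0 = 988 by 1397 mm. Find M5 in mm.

174 × 247 mm

M1: ⌊1397/2⌋ × 988 = 698 × 988 mm
M2: ⌊988/2⌋ × 698 = 494 × 698 mm
M3: ⌊698/2⌋ × 494 = 349 × 494 mm
M4: ⌊494/2⌋ × 349 = 247 × 349 mm
M5: ⌊349/2⌋ × 247 = 174 × 247 mm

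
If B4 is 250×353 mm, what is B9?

44 × 62 mm

B5: ⌊353/2⌋ × 250 = 176 × 250 mm
B6: ⌊250/2⌋ × 176 = 125 × 176 mm
B7: ⌊176/2⌋ × 125 = 88 × 125 mm
B8: ⌊125/2⌋ × 88 = 62 × 88 mm
B9: ⌊88/2⌋ × 62 = 44 × 62 mm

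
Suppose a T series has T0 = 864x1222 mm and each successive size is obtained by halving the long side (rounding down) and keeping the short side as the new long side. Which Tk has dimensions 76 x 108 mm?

T0: 864 × 1222 mm
T1: 611 × 864 mm
T2: 432 × 611 mm
T3: 305 × 432 mm
T4: 216 × 305 mm
T5: 152 × 216 mm
T6: 108 × 152 mm
T7: 76 × 108 mm
T8: 54 × 76 mm
→ matches T7.

T7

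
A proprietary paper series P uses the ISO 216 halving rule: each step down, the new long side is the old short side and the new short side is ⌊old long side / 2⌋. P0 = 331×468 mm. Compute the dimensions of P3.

117 × 165 mm

P1: ⌊468/2⌋ × 331 = 234 × 331 mm
P2: ⌊331/2⌋ × 234 = 165 × 234 mm
P3: ⌊234/2⌋ × 165 = 117 × 165 mm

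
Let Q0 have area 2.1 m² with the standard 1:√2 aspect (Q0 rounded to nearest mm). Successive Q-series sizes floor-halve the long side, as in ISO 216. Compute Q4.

304 × 430 mm

Let Q0's short side be w mm. w · w√2 = 2.1 m² = 2,100,000 mm², so w ≈ 1218.6 mm and w√2 ≈ 1723.3 mm → Q0 = 1219 × 1723 mm.
Q1: ⌊1723/2⌋ × 1219 = 861 × 1219 mm
Q2: ⌊1219/2⌋ × 861 = 609 × 861 mm
Q3: ⌊861/2⌋ × 609 = 430 × 609 mm
Q4: ⌊609/2⌋ × 430 = 304 × 430 mm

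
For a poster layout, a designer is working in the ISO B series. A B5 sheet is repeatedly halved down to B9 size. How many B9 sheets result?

16

B5 = 176 × 250 mm; B9 = 44 × 62 mm.
Each halving step doubles the count; 4 steps from B5 to B9.
2^4 = 16.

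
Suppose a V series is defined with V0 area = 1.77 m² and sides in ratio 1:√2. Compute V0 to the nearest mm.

Let the short side be w mm. Then w · w√2 = 1.77 m² = 1,770,000 mm².
w² = 1,770,000/√2, so w ≈ 1118.7 mm; long side = w√2 ≈ 1582.1 mm.

1119 × 1582 mm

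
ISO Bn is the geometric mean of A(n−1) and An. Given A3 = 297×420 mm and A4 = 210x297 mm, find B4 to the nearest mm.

250 × 353 mm

Short side: √(297 · 210) = √62370 ≈ 249.7 → 250 mm
Long side: √(420 · 297) = √124740 ≈ 353.2 → 353 mm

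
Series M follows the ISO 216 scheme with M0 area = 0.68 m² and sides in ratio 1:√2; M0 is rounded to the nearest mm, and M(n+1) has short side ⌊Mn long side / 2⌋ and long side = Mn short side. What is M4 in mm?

Let M0's short side be w mm. w · w√2 = 0.68 m² = 680,000 mm², so w ≈ 693.4 mm and w√2 ≈ 980.6 mm → M0 = 693 × 981 mm.
M1: ⌊981/2⌋ × 693 = 490 × 693 mm
M2: ⌊693/2⌋ × 490 = 346 × 490 mm
M3: ⌊490/2⌋ × 346 = 245 × 346 mm
M4: ⌊346/2⌋ × 245 = 173 × 245 mm

173 × 245 mm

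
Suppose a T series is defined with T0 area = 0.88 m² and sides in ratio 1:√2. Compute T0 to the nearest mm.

789 × 1116 mm

Let the short side be w mm. Then w · w√2 = 0.88 m² = 880,000 mm².
w² = 880,000/√2, so w ≈ 788.8 mm; long side = w√2 ≈ 1115.6 mm.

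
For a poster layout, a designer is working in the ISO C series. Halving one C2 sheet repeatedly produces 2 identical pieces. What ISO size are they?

C3

2 = 2^1, so 1 halving step.
C2 → C3 → … → C3 after 1 step.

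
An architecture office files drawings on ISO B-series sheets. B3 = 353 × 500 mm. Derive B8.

62 × 88 mm

B4: ⌊500/2⌋ × 353 = 250 × 353 mm
B5: ⌊353/2⌋ × 250 = 176 × 250 mm
B6: ⌊250/2⌋ × 176 = 125 × 176 mm
B7: ⌊176/2⌋ × 125 = 88 × 125 mm
B8: ⌊125/2⌋ × 88 = 62 × 88 mm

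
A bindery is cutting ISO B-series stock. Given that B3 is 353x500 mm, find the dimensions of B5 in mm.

176 × 250 mm

B4: ⌊500/2⌋ × 353 = 250 × 353 mm
B5: ⌊353/2⌋ × 250 = 176 × 250 mm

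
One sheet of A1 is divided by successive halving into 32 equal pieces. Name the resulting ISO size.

32 = 2^5, so 5 halving steps.
A1 → A2 → … → A6 after 5 steps.

A6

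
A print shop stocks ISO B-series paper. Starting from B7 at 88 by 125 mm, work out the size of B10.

31 × 44 mm

B8: ⌊125/2⌋ × 88 = 62 × 88 mm
B9: ⌊88/2⌋ × 62 = 44 × 62 mm
B10: ⌊62/2⌋ × 44 = 31 × 44 mm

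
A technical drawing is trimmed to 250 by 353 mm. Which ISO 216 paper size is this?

B4 (250 × 353 mm)

Aspect ratio 353/250 ≈ 1.412 — close to the ISO √2 ≈ 1.414.
In the B-series (B0 = 1000 × 1414 mm): B4 = 250 × 353 mm.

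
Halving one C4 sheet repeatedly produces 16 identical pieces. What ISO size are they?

16 = 2^4, so 4 halving steps.
C4 → C5 → … → C8 after 4 steps.

C8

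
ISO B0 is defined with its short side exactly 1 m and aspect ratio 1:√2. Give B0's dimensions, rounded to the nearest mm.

1000 × 1414 mm

Short side = 1000 mm; long side = 1000√2 ≈ 1414.2 mm.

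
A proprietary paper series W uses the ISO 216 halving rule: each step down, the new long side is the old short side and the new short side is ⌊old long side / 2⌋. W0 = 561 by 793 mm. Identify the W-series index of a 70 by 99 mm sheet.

W6

W0: 561 × 793 mm
W1: 396 × 561 mm
W2: 280 × 396 mm
W3: 198 × 280 mm
W4: 140 × 198 mm
W5: 99 × 140 mm
W6: 70 × 99 mm
W7: 49 × 70 mm
→ matches W6.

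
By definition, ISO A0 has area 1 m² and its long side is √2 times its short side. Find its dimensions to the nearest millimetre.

Let the short side be w mm. Then the long side is w√2 and w · w√2 = 10⁶ mm².
w² = 10⁶/√2, so w = 1000 / 2^(1/4) ≈ 840.9 mm; long side = 1000 · 2^(1/4) ≈ 1189.2 mm.

841 × 1189 mm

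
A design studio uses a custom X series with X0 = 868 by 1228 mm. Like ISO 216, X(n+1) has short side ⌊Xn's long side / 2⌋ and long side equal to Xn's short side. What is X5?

153 × 217 mm

X1: ⌊1228/2⌋ × 868 = 614 × 868 mm
X2: ⌊868/2⌋ × 614 = 434 × 614 mm
X3: ⌊614/2⌋ × 434 = 307 × 434 mm
X4: ⌊434/2⌋ × 307 = 217 × 307 mm
X5: ⌊307/2⌋ × 217 = 153 × 217 mm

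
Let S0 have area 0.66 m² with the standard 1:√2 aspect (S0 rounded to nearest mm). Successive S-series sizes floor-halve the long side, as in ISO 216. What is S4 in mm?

Let S0's short side be w mm. w · w√2 = 0.66 m² = 660,000 mm², so w ≈ 683.1 mm and w√2 ≈ 966.1 mm → S0 = 683 × 966 mm.
S1: ⌊966/2⌋ × 683 = 483 × 683 mm
S2: ⌊683/2⌋ × 483 = 341 × 483 mm
S3: ⌊483/2⌋ × 341 = 241 × 341 mm
S4: ⌊341/2⌋ × 241 = 170 × 241 mm

170 × 241 mm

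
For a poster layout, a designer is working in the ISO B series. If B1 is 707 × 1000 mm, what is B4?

B2: ⌊1000/2⌋ × 707 = 500 × 707 mm
B3: ⌊707/2⌋ × 500 = 353 × 500 mm
B4: ⌊500/2⌋ × 353 = 250 × 353 mm

250 × 353 mm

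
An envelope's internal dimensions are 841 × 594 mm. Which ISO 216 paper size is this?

A1 (594 × 841 mm)

Aspect ratio 841/594 ≈ 1.416 — close to the ISO √2 ≈ 1.414.
In the A-series (A0 area = 1 m²): A1 = 594 × 841 mm.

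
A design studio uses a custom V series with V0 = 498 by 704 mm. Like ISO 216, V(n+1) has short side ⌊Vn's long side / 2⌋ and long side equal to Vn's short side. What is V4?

V1: ⌊704/2⌋ × 498 = 352 × 498 mm
V2: ⌊498/2⌋ × 352 = 249 × 352 mm
V3: ⌊352/2⌋ × 249 = 176 × 249 mm
V4: ⌊249/2⌋ × 176 = 124 × 176 mm

124 × 176 mm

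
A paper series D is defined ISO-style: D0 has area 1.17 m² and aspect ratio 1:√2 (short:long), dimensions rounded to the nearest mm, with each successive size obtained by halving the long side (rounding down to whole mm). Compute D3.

321 × 455 mm

Let D0's short side be w mm. w · w√2 = 1.17 m² = 1,170,000 mm², so w ≈ 909.6 mm and w√2 ≈ 1286.3 mm → D0 = 910 × 1286 mm.
D1: ⌊1286/2⌋ × 910 = 643 × 910 mm
D2: ⌊910/2⌋ × 643 = 455 × 643 mm
D3: ⌊643/2⌋ × 455 = 321 × 455 mm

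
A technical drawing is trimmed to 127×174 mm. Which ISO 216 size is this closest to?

B6 (125 × 176 mm)

Aspect ratio 174/127 ≈ 1.370 (ISO target is √2 ≈ 1.414).
In the B-series (B0 = 1000 × 1414 mm): B6 = 125 × 176 mm.
Off by 4 mm total — nearest standard size.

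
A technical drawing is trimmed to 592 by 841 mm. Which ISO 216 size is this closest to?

A1 (594 × 841 mm)

Aspect ratio 841/592 ≈ 1.421 — close to the ISO √2 ≈ 1.414.
In the A-series (A0 area = 1 m²): A1 = 594 × 841 mm.
Off by 2 mm total — nearest standard size.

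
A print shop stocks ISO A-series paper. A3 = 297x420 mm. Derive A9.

A4: ⌊420/2⌋ × 297 = 210 × 297 mm
A5: ⌊297/2⌋ × 210 = 148 × 210 mm
A6: ⌊210/2⌋ × 148 = 105 × 148 mm
A7: ⌊148/2⌋ × 105 = 74 × 105 mm
A8: ⌊105/2⌋ × 74 = 52 × 74 mm
A9: ⌊74/2⌋ × 52 = 37 × 52 mm

37 × 52 mm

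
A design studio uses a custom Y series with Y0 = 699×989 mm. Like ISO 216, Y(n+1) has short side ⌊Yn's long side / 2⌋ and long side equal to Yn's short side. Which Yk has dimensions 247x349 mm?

Y0: 699 × 989 mm
Y1: 494 × 699 mm
Y2: 349 × 494 mm
Y3: 247 × 349 mm
Y4: 174 × 247 mm
→ matches Y3.

Y3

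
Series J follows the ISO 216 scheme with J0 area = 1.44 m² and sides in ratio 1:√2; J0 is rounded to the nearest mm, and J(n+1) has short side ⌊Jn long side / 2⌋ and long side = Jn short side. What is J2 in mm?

504 × 713 mm

Let J0's short side be w mm. w · w√2 = 1.44 m² = 1,440,000 mm², so w ≈ 1009.1 mm and w√2 ≈ 1427.0 mm → J0 = 1009 × 1427 mm.
J1: ⌊1427/2⌋ × 1009 = 713 × 1009 mm
J2: ⌊1009/2⌋ × 713 = 504 × 713 mm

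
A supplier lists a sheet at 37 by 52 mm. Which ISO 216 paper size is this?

Aspect ratio 52/37 ≈ 1.405 — close to the ISO √2 ≈ 1.414.
In the A-series (A0 area = 1 m²): A9 = 37 × 52 mm.

A9 (37 × 52 mm)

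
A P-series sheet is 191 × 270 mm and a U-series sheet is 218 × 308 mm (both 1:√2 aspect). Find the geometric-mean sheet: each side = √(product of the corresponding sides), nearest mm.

Short side: √(191 · 218) = √41638 ≈ 204.1 → 204 mm
Long side: √(270 · 308) = √83160 ≈ 288.4 → 288 mm

204 × 288 mm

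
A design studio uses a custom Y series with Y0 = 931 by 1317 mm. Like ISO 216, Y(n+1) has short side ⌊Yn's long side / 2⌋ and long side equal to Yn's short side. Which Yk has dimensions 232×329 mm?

Y0: 931 × 1317 mm
Y1: 658 × 931 mm
Y2: 465 × 658 mm
Y3: 329 × 465 mm
Y4: 232 × 329 mm
Y5: 164 × 232 mm
→ matches Y4.

Y4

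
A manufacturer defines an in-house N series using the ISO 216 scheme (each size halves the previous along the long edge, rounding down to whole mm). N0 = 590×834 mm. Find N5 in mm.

N1: ⌊834/2⌋ × 590 = 417 × 590 mm
N2: ⌊590/2⌋ × 417 = 295 × 417 mm
N3: ⌊417/2⌋ × 295 = 208 × 295 mm
N4: ⌊295/2⌋ × 208 = 147 × 208 mm
N5: ⌊208/2⌋ × 147 = 104 × 147 mm

104 × 147 mm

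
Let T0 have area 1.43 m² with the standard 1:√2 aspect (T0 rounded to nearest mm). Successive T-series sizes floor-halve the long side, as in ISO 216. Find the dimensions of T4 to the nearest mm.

Let T0's short side be w mm. w · w√2 = 1.43 m² = 1,430,000 mm², so w ≈ 1005.6 mm and w√2 ≈ 1422.1 mm → T0 = 1006 × 1422 mm.
T1: ⌊1422/2⌋ × 1006 = 711 × 1006 mm
T2: ⌊1006/2⌋ × 711 = 503 × 711 mm
T3: ⌊711/2⌋ × 503 = 355 × 503 mm
T4: ⌊503/2⌋ × 355 = 251 × 355 mm

251 × 355 mm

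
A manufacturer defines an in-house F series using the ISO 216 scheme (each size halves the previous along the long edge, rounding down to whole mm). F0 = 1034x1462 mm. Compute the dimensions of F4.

258 × 365 mm

F1: ⌊1462/2⌋ × 1034 = 731 × 1034 mm
F2: ⌊1034/2⌋ × 731 = 517 × 731 mm
F3: ⌊731/2⌋ × 517 = 365 × 517 mm
F4: ⌊517/2⌋ × 365 = 258 × 365 mm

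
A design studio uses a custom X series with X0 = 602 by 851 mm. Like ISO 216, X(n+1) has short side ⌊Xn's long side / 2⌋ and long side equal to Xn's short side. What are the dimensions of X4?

150 × 212 mm

X1: ⌊851/2⌋ × 602 = 425 × 602 mm
X2: ⌊602/2⌋ × 425 = 301 × 425 mm
X3: ⌊425/2⌋ × 301 = 212 × 301 mm
X4: ⌊301/2⌋ × 212 = 150 × 212 mm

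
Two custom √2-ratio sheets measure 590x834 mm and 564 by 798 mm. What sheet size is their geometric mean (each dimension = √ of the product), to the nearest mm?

Short side: √(590 · 564) = √332760 ≈ 576.9 → 577 mm
Long side: √(834 · 798) = √665532 ≈ 815.8 → 816 mm

577 × 816 mm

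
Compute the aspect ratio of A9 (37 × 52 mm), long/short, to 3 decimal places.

1.405

52 / 37 = 1.405
ISO 216 targets √2 ≈ 1.414; the -0.009 deviation is from mm rounding.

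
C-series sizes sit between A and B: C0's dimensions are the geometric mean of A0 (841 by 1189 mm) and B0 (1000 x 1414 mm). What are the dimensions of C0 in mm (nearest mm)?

Short: √(841 · 1000) = √841000 ≈ 917.1 mm.
Long: √(1189 · 1414) = √1681246 ≈ 1296.6 mm.

917 × 1297 mm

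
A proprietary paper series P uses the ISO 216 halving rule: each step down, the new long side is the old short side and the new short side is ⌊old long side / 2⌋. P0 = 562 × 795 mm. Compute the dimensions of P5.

99 × 140 mm

P1: ⌊795/2⌋ × 562 = 397 × 562 mm
P2: ⌊562/2⌋ × 397 = 281 × 397 mm
P3: ⌊397/2⌋ × 281 = 198 × 281 mm
P4: ⌊281/2⌋ × 198 = 140 × 198 mm
P5: ⌊198/2⌋ × 140 = 99 × 140 mm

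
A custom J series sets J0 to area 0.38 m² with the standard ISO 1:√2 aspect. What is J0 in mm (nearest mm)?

518 × 733 mm

Let the short side be w mm. Then w · w√2 = 0.38 m² = 380,000 mm².
w² = 380,000/√2, so w ≈ 518.4 mm; long side = w√2 ≈ 733.1 mm.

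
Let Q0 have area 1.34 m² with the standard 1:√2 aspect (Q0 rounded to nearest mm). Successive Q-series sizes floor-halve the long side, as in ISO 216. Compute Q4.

Let Q0's short side be w mm. w · w√2 = 1.34 m² = 1,340,000 mm², so w ≈ 973.4 mm and w√2 ≈ 1376.6 mm → Q0 = 973 × 1377 mm.
Q1: ⌊1377/2⌋ × 973 = 688 × 973 mm
Q2: ⌊973/2⌋ × 688 = 486 × 688 mm
Q3: ⌊688/2⌋ × 486 = 344 × 486 mm
Q4: ⌊486/2⌋ × 344 = 243 × 344 mm

243 × 344 mm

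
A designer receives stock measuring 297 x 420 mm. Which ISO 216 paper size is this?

A3 (297 × 420 mm)

Aspect ratio 420/297 ≈ 1.414 — close to the ISO √2 ≈ 1.414.
In the A-series (A0 area = 1 m²): A3 = 297 × 420 mm.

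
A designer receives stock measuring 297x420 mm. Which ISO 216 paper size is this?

A3 (297 × 420 mm)

Aspect ratio 420/297 ≈ 1.414 — close to the ISO √2 ≈ 1.414.
In the A-series (A0 area = 1 m²): A3 = 297 × 420 mm.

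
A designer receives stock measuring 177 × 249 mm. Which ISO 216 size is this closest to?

B5 (176 × 250 mm)

Aspect ratio 249/177 ≈ 1.407 — close to the ISO √2 ≈ 1.414.
In the B-series (B0 = 1000 × 1414 mm): B5 = 176 × 250 mm.
Off by 2 mm total — nearest standard size.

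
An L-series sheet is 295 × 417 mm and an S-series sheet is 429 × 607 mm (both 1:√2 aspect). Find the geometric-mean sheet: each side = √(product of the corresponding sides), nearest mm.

356 × 503 mm

Short side: √(295 · 429) = √126555 ≈ 355.7 → 356 mm
Long side: √(417 · 607) = √253119 ≈ 503.1 → 503 mm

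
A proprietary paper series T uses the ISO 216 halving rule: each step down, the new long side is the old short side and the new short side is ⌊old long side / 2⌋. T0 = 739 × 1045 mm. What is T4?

T1: ⌊1045/2⌋ × 739 = 522 × 739 mm
T2: ⌊739/2⌋ × 522 = 369 × 522 mm
T3: ⌊522/2⌋ × 369 = 261 × 369 mm
T4: ⌊369/2⌋ × 261 = 184 × 261 mm

184 × 261 mm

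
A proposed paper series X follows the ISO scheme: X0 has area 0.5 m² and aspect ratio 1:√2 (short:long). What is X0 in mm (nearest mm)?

Let the short side be w mm. Then w · w√2 = 0.5 m² = 500,000 mm².
w² = 500,000/√2, so w ≈ 594.6 mm; long side = w√2 ≈ 840.9 mm.

595 × 841 mm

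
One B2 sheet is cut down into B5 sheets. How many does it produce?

Each ISO step halves the sheet: 1 × B2 → 2 × B3 → 4 × B4 → 8 × B5
From B2 to B5 is 3 halving steps: 2^3 = 8.

8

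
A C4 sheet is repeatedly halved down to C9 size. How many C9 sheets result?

Each ISO step halves the sheet: 1 × C4 → 2 × C5 → 4 × C6 → 8 × C7 → …
From C4 to C9 is 5 halving steps: 2^5 = 32.

32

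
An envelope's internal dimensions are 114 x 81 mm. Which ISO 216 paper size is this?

C7 (81 × 114 mm)

Aspect ratio 114/81 ≈ 1.407 — close to the ISO √2 ≈ 1.414.
In the C-series (envelope sizes, between A and B): C7 = 81 × 114 mm.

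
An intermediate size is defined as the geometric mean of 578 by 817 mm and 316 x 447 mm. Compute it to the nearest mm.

Short side: √(578 · 316) = √182648 ≈ 427.4 → 427 mm
Long side: √(817 · 447) = √365199 ≈ 604.3 → 604 mm

427 × 604 mm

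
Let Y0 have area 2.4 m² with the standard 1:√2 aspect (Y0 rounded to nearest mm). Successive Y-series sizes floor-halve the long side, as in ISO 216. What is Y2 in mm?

651 × 921 mm

Let Y0's short side be w mm. w · w√2 = 2.4 m² = 2,400,000 mm², so w ≈ 1302.7 mm and w√2 ≈ 1842.3 mm → Y0 = 1303 × 1842 mm.
Y1: ⌊1842/2⌋ × 1303 = 921 × 1303 mm
Y2: ⌊1303/2⌋ × 921 = 651 × 921 mm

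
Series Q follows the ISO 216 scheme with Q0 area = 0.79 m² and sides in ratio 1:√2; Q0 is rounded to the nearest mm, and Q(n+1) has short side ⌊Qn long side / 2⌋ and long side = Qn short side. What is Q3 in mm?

Let Q0's short side be w mm. w · w√2 = 0.79 m² = 790,000 mm², so w ≈ 747.4 mm and w√2 ≈ 1057.0 mm → Q0 = 747 × 1057 mm.
Q1: ⌊1057/2⌋ × 747 = 528 × 747 mm
Q2: ⌊747/2⌋ × 528 = 373 × 528 mm
Q3: ⌊528/2⌋ × 373 = 264 × 373 mm

264 × 373 mm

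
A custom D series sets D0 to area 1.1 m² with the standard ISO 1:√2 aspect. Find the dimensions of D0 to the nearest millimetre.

Let the short side be w mm. Then w · w√2 = 1.1 m² = 1,100,000 mm².
w² = 1,100,000/√2, so w ≈ 881.9 mm; long side = w√2 ≈ 1247.3 mm.

882 × 1247 mm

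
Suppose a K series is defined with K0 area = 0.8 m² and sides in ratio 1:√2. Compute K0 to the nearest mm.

752 × 1064 mm

Let the short side be w mm. Then w · w√2 = 0.8 m² = 800,000 mm².
w² = 800,000/√2, so w ≈ 752.1 mm; long side = w√2 ≈ 1063.7 mm.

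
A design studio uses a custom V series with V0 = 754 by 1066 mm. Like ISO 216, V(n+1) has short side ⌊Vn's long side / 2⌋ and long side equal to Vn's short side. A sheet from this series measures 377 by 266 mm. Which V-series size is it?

V0: 754 × 1066 mm
V1: 533 × 754 mm
V2: 377 × 533 mm
V3: 266 × 377 mm
V4: 188 × 266 mm
→ matches V3.

V3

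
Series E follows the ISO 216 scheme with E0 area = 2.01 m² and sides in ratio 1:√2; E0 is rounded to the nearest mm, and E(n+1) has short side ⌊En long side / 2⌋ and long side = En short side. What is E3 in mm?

Let E0's short side be w mm. w · w√2 = 2.01 m² = 2,010,000 mm², so w ≈ 1192.2 mm and w√2 ≈ 1686.0 mm → E0 = 1192 × 1686 mm.
E1: ⌊1686/2⌋ × 1192 = 843 × 1192 mm
E2: ⌊1192/2⌋ × 843 = 596 × 843 mm
E3: ⌊843/2⌋ × 596 = 421 × 596 mm

421 × 596 mm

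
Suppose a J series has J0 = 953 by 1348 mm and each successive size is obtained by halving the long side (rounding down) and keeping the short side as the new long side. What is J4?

J1: ⌊1348/2⌋ × 953 = 674 × 953 mm
J2: ⌊953/2⌋ × 674 = 476 × 674 mm
J3: ⌊674/2⌋ × 476 = 337 × 476 mm
J4: ⌊476/2⌋ × 337 = 238 × 337 mm

238 × 337 mm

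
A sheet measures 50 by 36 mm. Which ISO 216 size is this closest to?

Aspect ratio 50/36 ≈ 1.389 (ISO target is √2 ≈ 1.414).
In the A-series (A0 area = 1 m²): A9 = 37 × 52 mm.
Off by 3 mm total — nearest standard size.

A9 (37 × 52 mm)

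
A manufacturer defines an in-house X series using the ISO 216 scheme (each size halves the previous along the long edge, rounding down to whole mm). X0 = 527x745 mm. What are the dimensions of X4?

X1: ⌊745/2⌋ × 527 = 372 × 527 mm
X2: ⌊527/2⌋ × 372 = 263 × 372 mm
X3: ⌊372/2⌋ × 263 = 186 × 263 mm
X4: ⌊263/2⌋ × 186 = 131 × 186 mm

131 × 186 mm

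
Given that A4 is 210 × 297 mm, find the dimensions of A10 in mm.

A5: ⌊297/2⌋ × 210 = 148 × 210 mm
A6: ⌊210/2⌋ × 148 = 105 × 148 mm
A7: ⌊148/2⌋ × 105 = 74 × 105 mm
A8: ⌊105/2⌋ × 74 = 52 × 74 mm
A9: ⌊74/2⌋ × 52 = 37 × 52 mm
A10: ⌊52/2⌋ × 37 = 26 × 37 mm

26 × 37 mm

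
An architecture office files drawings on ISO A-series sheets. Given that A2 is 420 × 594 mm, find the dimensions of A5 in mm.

148 × 210 mm

A3: ⌊594/2⌋ × 420 = 297 × 420 mm
A4: ⌊420/2⌋ × 297 = 210 × 297 mm
A5: ⌊297/2⌋ × 210 = 148 × 210 mm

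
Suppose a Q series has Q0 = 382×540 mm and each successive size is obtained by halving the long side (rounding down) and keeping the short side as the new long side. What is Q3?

Q1: ⌊540/2⌋ × 382 = 270 × 382 mm
Q2: ⌊382/2⌋ × 270 = 191 × 270 mm
Q3: ⌊270/2⌋ × 191 = 135 × 191 mm

135 × 191 mm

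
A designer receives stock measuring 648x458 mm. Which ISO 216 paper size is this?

Aspect ratio 648/458 ≈ 1.415 — close to the ISO √2 ≈ 1.414.
In the C-series (envelope sizes, between A and B): C2 = 458 × 648 mm.

C2 (458 × 648 mm)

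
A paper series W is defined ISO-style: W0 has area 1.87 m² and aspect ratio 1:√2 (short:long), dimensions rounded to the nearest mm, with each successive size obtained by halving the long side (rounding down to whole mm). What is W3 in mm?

406 × 575 mm

Let W0's short side be w mm. w · w√2 = 1.87 m² = 1,870,000 mm², so w ≈ 1149.9 mm and w√2 ≈ 1626.2 mm → W0 = 1150 × 1626 mm.
W1: ⌊1626/2⌋ × 1150 = 813 × 1150 mm
W2: ⌊1150/2⌋ × 813 = 575 × 813 mm
W3: ⌊813/2⌋ × 575 = 406 × 575 mm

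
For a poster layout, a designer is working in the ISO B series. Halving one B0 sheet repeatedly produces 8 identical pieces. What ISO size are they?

8 = 2^3, so 3 halving steps.
B0 → B1 → … → B3 after 3 steps.

B3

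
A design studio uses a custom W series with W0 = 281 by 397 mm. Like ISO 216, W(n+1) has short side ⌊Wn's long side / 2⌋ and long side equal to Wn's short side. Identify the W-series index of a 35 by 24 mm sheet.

W7

W0: 281 × 397 mm
W1: 198 × 281 mm
W2: 140 × 198 mm
W3: 99 × 140 mm
W4: 70 × 99 mm
W5: 49 × 70 mm
W6: 35 × 49 mm
W7: 24 × 35 mm
W8: 17 × 24 mm
→ matches W7.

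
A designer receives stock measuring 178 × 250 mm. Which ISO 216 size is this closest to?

B5 (176 × 250 mm)

Aspect ratio 250/178 ≈ 1.404 — close to the ISO √2 ≈ 1.414.
In the B-series (B0 = 1000 × 1414 mm): B5 = 176 × 250 mm.
Off by 2 mm total — nearest standard size.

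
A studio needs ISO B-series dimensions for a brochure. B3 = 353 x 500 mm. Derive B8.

62 × 88 mm

B4: ⌊500/2⌋ × 353 = 250 × 353 mm
B5: ⌊353/2⌋ × 250 = 176 × 250 mm
B6: ⌊250/2⌋ × 176 = 125 × 176 mm
B7: ⌊176/2⌋ × 125 = 88 × 125 mm
B8: ⌊125/2⌋ × 88 = 62 × 88 mm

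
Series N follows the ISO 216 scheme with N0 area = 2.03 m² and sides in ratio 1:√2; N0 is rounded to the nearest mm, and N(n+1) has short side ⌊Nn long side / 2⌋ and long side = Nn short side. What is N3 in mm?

Let N0's short side be w mm. w · w√2 = 2.03 m² = 2,030,000 mm², so w ≈ 1198.1 mm and w√2 ≈ 1694.4 mm → N0 = 1198 × 1694 mm.
N1: ⌊1694/2⌋ × 1198 = 847 × 1198 mm
N2: ⌊1198/2⌋ × 847 = 599 × 847 mm
N3: ⌊847/2⌋ × 599 = 423 × 599 mm

423 × 599 mm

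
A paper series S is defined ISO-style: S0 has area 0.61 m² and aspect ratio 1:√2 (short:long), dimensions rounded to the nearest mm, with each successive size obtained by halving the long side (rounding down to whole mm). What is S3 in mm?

232 × 328 mm

Let S0's short side be w mm. w · w√2 = 0.61 m² = 610,000 mm², so w ≈ 656.8 mm and w√2 ≈ 928.8 mm → S0 = 657 × 929 mm.
S1: ⌊929/2⌋ × 657 = 464 × 657 mm
S2: ⌊657/2⌋ × 464 = 328 × 464 mm
S3: ⌊464/2⌋ × 328 = 232 × 328 mm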